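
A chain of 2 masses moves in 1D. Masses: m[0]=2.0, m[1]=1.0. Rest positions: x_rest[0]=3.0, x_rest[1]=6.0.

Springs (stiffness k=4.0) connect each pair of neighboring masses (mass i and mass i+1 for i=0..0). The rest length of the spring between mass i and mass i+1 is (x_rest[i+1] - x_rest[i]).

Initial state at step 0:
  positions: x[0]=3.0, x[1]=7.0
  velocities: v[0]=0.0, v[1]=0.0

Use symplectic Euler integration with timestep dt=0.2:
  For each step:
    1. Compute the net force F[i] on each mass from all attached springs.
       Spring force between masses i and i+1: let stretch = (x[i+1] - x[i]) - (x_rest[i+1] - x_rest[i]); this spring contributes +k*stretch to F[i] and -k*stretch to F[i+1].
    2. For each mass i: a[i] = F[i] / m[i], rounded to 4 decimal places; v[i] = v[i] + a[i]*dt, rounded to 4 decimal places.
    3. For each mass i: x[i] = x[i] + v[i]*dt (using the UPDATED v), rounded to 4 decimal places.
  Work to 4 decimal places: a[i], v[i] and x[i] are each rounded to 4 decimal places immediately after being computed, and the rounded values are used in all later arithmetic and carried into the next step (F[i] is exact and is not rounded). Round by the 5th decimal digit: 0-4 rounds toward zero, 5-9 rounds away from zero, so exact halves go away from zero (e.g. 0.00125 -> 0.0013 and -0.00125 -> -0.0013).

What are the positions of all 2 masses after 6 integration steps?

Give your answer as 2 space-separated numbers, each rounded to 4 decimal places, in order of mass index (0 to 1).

Answer: 3.6761 5.6476

Derivation:
Step 0: x=[3.0000 7.0000] v=[0.0000 0.0000]
Step 1: x=[3.0800 6.8400] v=[0.4000 -0.8000]
Step 2: x=[3.2208 6.5584] v=[0.7040 -1.4080]
Step 3: x=[3.3886 6.2228] v=[0.8390 -1.6781]
Step 4: x=[3.5431 5.9137] v=[0.7727 -1.5455]
Step 5: x=[3.6473 5.7053] v=[0.5209 -1.0420]
Step 6: x=[3.6761 5.6476] v=[0.1441 -0.2884]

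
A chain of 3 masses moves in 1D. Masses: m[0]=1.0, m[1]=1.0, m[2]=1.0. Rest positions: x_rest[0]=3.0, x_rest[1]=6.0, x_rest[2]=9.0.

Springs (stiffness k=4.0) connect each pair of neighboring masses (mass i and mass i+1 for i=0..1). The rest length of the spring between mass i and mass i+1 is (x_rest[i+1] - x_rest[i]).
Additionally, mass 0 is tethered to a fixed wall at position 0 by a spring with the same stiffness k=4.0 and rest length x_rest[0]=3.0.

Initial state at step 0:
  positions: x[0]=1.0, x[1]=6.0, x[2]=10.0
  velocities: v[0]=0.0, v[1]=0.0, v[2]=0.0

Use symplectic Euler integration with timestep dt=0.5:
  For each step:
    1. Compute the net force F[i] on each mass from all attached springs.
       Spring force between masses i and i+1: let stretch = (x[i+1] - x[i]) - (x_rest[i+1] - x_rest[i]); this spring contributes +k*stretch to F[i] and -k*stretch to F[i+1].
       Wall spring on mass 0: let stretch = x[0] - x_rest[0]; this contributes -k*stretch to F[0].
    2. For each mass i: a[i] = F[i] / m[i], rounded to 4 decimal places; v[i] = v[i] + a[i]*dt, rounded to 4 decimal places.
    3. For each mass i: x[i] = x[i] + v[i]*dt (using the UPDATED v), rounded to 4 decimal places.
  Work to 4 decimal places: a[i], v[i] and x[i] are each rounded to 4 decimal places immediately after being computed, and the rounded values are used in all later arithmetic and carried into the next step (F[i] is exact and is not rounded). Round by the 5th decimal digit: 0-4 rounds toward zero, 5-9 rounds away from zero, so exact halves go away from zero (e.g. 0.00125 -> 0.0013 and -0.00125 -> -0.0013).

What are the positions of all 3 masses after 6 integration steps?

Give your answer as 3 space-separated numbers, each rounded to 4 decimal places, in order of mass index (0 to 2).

Answer: 5.0000 6.0000 8.0000

Derivation:
Step 0: x=[1.0000 6.0000 10.0000] v=[0.0000 0.0000 0.0000]
Step 1: x=[5.0000 5.0000 9.0000] v=[8.0000 -2.0000 -2.0000]
Step 2: x=[4.0000 8.0000 7.0000] v=[-2.0000 6.0000 -4.0000]
Step 3: x=[3.0000 6.0000 9.0000] v=[-2.0000 -4.0000 4.0000]
Step 4: x=[2.0000 4.0000 11.0000] v=[-2.0000 -4.0000 4.0000]
Step 5: x=[1.0000 7.0000 9.0000] v=[-2.0000 6.0000 -4.0000]
Step 6: x=[5.0000 6.0000 8.0000] v=[8.0000 -2.0000 -2.0000]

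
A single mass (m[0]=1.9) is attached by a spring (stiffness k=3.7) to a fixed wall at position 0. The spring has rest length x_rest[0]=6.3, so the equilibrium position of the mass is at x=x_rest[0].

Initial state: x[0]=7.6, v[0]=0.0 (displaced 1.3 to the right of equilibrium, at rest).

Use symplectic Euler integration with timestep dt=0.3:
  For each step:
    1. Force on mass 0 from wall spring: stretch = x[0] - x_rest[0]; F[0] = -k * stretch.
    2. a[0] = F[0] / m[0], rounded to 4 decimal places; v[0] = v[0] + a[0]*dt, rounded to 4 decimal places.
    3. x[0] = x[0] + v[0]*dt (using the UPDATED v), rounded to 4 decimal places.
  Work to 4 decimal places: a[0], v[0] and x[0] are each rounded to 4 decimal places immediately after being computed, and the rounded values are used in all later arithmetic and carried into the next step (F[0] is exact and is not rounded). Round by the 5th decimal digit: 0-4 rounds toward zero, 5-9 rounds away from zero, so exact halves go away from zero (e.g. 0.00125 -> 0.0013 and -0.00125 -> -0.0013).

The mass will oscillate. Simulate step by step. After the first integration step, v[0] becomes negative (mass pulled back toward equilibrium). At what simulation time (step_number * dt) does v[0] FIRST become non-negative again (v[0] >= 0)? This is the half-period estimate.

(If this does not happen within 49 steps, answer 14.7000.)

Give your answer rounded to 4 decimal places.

Answer: 2.4000

Derivation:
Step 0: x=[7.6000] v=[0.0000]
Step 1: x=[7.3722] v=[-0.7595]
Step 2: x=[6.9564] v=[-1.3859]
Step 3: x=[6.4256] v=[-1.7694]
Step 4: x=[5.8728] v=[-1.8428]
Step 5: x=[5.3948] v=[-1.5932]
Step 6: x=[5.0755] v=[-1.0644]
Step 7: x=[4.9708] v=[-0.3490]
Step 8: x=[5.0991] v=[0.4275]
First v>=0 after going negative at step 8, time=2.4000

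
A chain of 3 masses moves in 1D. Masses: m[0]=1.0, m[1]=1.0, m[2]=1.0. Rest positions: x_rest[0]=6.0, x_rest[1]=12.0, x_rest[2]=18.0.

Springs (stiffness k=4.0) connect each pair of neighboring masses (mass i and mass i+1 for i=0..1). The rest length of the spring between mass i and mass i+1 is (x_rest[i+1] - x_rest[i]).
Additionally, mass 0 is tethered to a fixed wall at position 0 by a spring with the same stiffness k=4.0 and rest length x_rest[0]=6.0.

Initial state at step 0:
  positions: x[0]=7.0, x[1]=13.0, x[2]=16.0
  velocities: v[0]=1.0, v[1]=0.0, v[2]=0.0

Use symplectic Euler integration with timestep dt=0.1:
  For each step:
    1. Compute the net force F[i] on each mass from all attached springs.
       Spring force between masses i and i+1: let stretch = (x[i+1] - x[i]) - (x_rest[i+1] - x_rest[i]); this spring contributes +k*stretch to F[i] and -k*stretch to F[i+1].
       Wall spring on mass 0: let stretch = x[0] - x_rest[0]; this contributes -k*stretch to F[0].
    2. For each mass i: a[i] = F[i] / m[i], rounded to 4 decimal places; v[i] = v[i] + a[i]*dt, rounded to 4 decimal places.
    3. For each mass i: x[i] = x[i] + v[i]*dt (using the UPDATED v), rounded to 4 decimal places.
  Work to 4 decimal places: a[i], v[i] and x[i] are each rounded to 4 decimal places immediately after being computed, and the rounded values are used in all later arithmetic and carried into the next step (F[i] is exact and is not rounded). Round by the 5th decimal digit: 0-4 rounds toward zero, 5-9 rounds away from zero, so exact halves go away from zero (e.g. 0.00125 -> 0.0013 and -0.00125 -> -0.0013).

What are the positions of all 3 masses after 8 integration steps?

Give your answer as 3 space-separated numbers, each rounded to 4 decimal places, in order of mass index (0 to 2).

Answer: 5.7718 10.9723 18.7049

Derivation:
Step 0: x=[7.0000 13.0000 16.0000] v=[1.0000 0.0000 0.0000]
Step 1: x=[7.0600 12.8800 16.1200] v=[0.6000 -1.2000 1.2000]
Step 2: x=[7.0704 12.6568 16.3504] v=[0.1040 -2.2320 2.3040]
Step 3: x=[7.0214 12.3579 16.6731] v=[-0.4896 -2.9891 3.2266]
Step 4: x=[6.9050 12.0181 17.0632] v=[-1.1636 -3.3976 3.9005]
Step 5: x=[6.7170 11.6756 17.4915] v=[-1.8804 -3.4248 4.2825]
Step 6: x=[6.4586 11.3674 17.9271] v=[-2.5838 -3.0819 4.3561]
Step 7: x=[6.1382 11.1253 18.3403] v=[-3.2037 -2.4215 4.1322]
Step 8: x=[5.7718 10.9723 18.7049] v=[-3.6641 -1.5303 3.6462]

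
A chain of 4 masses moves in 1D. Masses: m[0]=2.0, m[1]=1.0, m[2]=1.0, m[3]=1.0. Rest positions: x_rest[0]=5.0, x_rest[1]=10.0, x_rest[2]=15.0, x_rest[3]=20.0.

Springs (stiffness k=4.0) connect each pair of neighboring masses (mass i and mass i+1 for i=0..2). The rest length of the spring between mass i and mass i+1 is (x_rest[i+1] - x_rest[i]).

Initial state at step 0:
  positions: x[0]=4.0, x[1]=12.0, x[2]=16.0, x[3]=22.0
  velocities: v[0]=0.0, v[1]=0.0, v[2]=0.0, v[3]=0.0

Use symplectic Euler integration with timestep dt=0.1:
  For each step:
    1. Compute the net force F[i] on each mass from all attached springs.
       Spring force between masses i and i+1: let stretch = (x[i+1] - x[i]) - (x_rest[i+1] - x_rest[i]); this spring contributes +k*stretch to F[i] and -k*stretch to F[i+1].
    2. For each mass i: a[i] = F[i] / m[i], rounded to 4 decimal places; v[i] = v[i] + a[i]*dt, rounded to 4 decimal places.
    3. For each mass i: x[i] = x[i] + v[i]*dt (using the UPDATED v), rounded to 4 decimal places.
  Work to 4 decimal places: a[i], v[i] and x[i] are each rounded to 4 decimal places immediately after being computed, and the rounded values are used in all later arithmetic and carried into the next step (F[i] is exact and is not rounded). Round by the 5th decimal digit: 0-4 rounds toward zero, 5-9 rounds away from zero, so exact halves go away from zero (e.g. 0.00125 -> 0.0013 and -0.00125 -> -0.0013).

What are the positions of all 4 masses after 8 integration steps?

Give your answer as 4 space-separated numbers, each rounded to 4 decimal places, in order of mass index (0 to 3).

Answer: 5.4221 9.2050 16.6859 21.2652

Derivation:
Step 0: x=[4.0000 12.0000 16.0000 22.0000] v=[0.0000 0.0000 0.0000 0.0000]
Step 1: x=[4.0600 11.8400 16.0800 21.9600] v=[0.6000 -1.6000 0.8000 -0.4000]
Step 2: x=[4.1756 11.5384 16.2256 21.8848] v=[1.1560 -3.0160 1.4560 -0.7520]
Step 3: x=[4.3385 11.1298 16.4101 21.7832] v=[1.6286 -4.0862 1.8448 -1.0157]
Step 4: x=[4.5372 10.6607 16.5983 21.6667] v=[1.9869 -4.6906 1.8819 -1.1649]
Step 5: x=[4.7584 10.1842 16.7517 21.5475] v=[2.2116 -4.7650 1.5342 -1.1923]
Step 6: x=[4.9881 9.7534 16.8343 21.4364] v=[2.2968 -4.3083 0.8255 -1.1106]
Step 7: x=[5.2131 9.4152 16.8177 21.3413] v=[2.2499 -3.3821 -0.1660 -0.9514]
Step 8: x=[5.4221 9.2050 16.6859 21.2652] v=[2.0903 -2.1019 -1.3176 -0.7608]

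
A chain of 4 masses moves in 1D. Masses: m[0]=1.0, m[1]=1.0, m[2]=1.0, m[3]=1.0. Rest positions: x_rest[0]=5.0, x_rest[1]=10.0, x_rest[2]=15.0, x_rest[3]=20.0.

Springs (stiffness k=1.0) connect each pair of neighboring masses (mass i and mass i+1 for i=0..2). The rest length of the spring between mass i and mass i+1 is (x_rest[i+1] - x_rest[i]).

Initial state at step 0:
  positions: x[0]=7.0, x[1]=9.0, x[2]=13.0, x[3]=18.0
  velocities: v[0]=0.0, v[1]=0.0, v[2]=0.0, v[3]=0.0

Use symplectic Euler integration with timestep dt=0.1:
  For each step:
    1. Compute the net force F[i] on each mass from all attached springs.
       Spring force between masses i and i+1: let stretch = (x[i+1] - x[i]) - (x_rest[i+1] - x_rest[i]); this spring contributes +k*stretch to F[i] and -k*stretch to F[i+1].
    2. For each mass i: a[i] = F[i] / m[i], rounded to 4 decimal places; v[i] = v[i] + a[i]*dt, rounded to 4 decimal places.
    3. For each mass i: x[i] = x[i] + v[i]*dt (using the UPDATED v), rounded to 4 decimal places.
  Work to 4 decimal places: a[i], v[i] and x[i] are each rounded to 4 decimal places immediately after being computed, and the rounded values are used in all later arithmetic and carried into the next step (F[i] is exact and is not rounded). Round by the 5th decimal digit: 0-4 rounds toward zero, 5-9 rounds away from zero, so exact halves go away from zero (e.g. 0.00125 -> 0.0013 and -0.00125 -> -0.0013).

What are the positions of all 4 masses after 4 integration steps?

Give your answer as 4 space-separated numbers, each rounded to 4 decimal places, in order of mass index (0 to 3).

Answer: 6.7074 9.1911 13.1000 18.0015

Derivation:
Step 0: x=[7.0000 9.0000 13.0000 18.0000] v=[0.0000 0.0000 0.0000 0.0000]
Step 1: x=[6.9700 9.0200 13.0100 18.0000] v=[-0.3000 0.2000 0.1000 0.0000]
Step 2: x=[6.9105 9.0594 13.0300 18.0001] v=[-0.5950 0.3940 0.2000 0.0010]
Step 3: x=[6.8225 9.1170 13.0600 18.0005] v=[-0.8801 0.5762 0.3000 0.0040]
Step 4: x=[6.7074 9.1911 13.1000 18.0015] v=[-1.1507 0.7411 0.3998 0.0100]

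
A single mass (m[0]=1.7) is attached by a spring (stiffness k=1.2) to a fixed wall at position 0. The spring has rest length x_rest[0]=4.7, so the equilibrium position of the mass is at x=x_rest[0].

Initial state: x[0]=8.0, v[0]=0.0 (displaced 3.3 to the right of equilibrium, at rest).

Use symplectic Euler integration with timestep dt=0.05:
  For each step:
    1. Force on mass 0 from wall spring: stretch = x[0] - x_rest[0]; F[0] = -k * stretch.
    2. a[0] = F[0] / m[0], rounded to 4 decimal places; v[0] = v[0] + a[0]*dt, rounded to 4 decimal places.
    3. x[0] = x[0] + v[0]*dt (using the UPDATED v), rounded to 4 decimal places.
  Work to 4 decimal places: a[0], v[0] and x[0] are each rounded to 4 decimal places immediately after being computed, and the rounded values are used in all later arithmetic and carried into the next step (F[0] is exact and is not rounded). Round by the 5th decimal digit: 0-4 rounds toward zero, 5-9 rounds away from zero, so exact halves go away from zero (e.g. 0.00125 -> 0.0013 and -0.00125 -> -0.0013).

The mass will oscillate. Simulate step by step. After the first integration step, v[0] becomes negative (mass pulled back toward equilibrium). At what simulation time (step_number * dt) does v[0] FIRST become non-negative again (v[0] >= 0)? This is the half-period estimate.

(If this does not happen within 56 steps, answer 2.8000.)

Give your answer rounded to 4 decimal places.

Answer: 2.8000

Derivation:
Step 0: x=[8.0000] v=[0.0000]
Step 1: x=[7.9942] v=[-0.1165]
Step 2: x=[7.9826] v=[-0.2328]
Step 3: x=[7.9652] v=[-0.3487]
Step 4: x=[7.9420] v=[-0.4639]
Step 5: x=[7.9131] v=[-0.5783]
Step 6: x=[7.8785] v=[-0.6917]
Step 7: x=[7.8383] v=[-0.8039]
Step 8: x=[7.7926] v=[-0.9147]
Step 9: x=[7.7414] v=[-1.0239]
Step 10: x=[7.6848] v=[-1.1312]
Step 11: x=[7.6230] v=[-1.2365]
Step 12: x=[7.5560] v=[-1.3397]
Step 13: x=[7.4840] v=[-1.4405]
Step 14: x=[7.4071] v=[-1.5388]
Step 15: x=[7.3254] v=[-1.6343]
Step 16: x=[7.2391] v=[-1.7270]
Step 17: x=[7.1483] v=[-1.8166]
Step 18: x=[7.0532] v=[-1.9030]
Step 19: x=[6.9539] v=[-1.9861]
Step 20: x=[6.8506] v=[-2.0657]
Step 21: x=[6.7435] v=[-2.1416]
Step 22: x=[6.6328] v=[-2.2137]
Step 23: x=[6.5187] v=[-2.2819]
Step 24: x=[6.4014] v=[-2.3461]
Step 25: x=[6.2811] v=[-2.4062]
Step 26: x=[6.1580] v=[-2.4620]
Step 27: x=[6.0323] v=[-2.5135]
Step 28: x=[5.9043] v=[-2.5605]
Step 29: x=[5.7742] v=[-2.6030]
Step 30: x=[5.6422] v=[-2.6409]
Step 31: x=[5.5085] v=[-2.6742]
Step 32: x=[5.3734] v=[-2.7027]
Step 33: x=[5.2371] v=[-2.7265]
Step 34: x=[5.0998] v=[-2.7455]
Step 35: x=[4.9618] v=[-2.7596]
Step 36: x=[4.8234] v=[-2.7688]
Step 37: x=[4.6847] v=[-2.7732]
Step 38: x=[4.5461] v=[-2.7727]
Step 39: x=[4.4077] v=[-2.7673]
Step 40: x=[4.2699] v=[-2.7570]
Step 41: x=[4.1328] v=[-2.7418]
Step 42: x=[3.9967] v=[-2.7218]
Step 43: x=[3.8619] v=[-2.6970]
Step 44: x=[3.7285] v=[-2.6674]
Step 45: x=[3.5968] v=[-2.6331]
Step 46: x=[3.4671] v=[-2.5942]
Step 47: x=[3.3396] v=[-2.5507]
Step 48: x=[3.2145] v=[-2.5027]
Step 49: x=[3.0920] v=[-2.4503]
Step 50: x=[2.9723] v=[-2.3935]
Step 51: x=[2.8557] v=[-2.3325]
Step 52: x=[2.7423] v=[-2.2674]
Step 53: x=[2.6324] v=[-2.1983]
Step 54: x=[2.5261] v=[-2.1253]
Step 55: x=[2.4237] v=[-2.0486]
Step 56: x=[2.3253] v=[-1.9683]
v[0] did not become non-negative within 56 steps; using fallback time=2.8000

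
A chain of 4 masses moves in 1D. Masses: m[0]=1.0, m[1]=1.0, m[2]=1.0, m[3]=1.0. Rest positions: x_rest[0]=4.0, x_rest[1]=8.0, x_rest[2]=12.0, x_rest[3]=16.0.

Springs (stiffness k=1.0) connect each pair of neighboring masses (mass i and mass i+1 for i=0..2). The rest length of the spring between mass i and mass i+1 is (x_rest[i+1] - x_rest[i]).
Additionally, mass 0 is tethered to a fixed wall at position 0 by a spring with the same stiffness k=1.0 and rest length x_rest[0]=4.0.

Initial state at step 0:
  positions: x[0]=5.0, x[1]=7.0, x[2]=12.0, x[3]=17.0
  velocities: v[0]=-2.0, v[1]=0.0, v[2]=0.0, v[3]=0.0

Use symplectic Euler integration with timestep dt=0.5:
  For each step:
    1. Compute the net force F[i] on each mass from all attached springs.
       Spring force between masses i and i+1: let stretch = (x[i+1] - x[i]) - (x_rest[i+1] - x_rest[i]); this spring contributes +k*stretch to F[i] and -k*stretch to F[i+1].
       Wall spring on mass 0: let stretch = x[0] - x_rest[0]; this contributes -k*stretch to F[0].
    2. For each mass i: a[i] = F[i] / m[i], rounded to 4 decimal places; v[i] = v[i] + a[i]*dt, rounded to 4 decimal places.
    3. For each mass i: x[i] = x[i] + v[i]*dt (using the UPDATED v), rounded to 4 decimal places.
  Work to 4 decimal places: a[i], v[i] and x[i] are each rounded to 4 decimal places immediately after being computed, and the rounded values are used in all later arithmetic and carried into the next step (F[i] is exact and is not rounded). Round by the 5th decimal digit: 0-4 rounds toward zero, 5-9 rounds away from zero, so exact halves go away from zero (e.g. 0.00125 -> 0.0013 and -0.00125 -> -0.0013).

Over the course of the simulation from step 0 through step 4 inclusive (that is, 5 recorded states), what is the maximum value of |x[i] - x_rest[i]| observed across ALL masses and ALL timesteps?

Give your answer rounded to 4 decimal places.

Answer: 2.4219

Derivation:
Step 0: x=[5.0000 7.0000 12.0000 17.0000] v=[-2.0000 0.0000 0.0000 0.0000]
Step 1: x=[3.2500 7.7500 12.0000 16.7500] v=[-3.5000 1.5000 0.0000 -0.5000]
Step 2: x=[1.8125 8.4375 12.1250 16.3125] v=[-2.8750 1.3750 0.2500 -0.8750]
Step 3: x=[1.5781 8.3906 12.3750 15.8281] v=[-0.4688 -0.0938 0.5000 -0.9688]
Step 4: x=[2.6523 7.6367 12.4922 15.4804] v=[2.1484 -1.5079 0.2344 -0.6954]
Max displacement = 2.4219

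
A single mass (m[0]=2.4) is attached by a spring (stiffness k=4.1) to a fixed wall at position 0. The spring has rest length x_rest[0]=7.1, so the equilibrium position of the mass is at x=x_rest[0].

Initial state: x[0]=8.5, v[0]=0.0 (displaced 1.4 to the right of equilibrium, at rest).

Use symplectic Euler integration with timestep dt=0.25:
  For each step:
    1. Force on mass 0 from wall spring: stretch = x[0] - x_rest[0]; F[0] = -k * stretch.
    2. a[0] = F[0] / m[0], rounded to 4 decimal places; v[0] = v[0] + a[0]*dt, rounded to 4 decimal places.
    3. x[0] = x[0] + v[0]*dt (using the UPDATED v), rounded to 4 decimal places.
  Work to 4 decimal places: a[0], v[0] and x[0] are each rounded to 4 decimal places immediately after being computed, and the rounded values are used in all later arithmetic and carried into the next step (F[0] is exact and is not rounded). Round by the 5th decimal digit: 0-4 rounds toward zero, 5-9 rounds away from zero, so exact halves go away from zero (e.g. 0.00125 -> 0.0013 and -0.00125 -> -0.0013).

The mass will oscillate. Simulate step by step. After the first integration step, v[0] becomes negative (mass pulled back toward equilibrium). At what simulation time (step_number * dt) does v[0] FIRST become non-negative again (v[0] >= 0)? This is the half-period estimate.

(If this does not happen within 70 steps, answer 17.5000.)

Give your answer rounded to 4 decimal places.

Step 0: x=[8.5000] v=[0.0000]
Step 1: x=[8.3505] v=[-0.5979]
Step 2: x=[8.0675] v=[-1.1320]
Step 3: x=[7.6812] v=[-1.5452]
Step 4: x=[7.2329] v=[-1.7934]
Step 5: x=[6.7704] v=[-1.8502]
Step 6: x=[6.3431] v=[-1.7094]
Step 7: x=[5.9966] v=[-1.3862]
Step 8: x=[5.7679] v=[-0.9150]
Step 9: x=[5.6814] v=[-0.3461]
Step 10: x=[5.7464] v=[0.2598]
First v>=0 after going negative at step 10, time=2.5000

Answer: 2.5000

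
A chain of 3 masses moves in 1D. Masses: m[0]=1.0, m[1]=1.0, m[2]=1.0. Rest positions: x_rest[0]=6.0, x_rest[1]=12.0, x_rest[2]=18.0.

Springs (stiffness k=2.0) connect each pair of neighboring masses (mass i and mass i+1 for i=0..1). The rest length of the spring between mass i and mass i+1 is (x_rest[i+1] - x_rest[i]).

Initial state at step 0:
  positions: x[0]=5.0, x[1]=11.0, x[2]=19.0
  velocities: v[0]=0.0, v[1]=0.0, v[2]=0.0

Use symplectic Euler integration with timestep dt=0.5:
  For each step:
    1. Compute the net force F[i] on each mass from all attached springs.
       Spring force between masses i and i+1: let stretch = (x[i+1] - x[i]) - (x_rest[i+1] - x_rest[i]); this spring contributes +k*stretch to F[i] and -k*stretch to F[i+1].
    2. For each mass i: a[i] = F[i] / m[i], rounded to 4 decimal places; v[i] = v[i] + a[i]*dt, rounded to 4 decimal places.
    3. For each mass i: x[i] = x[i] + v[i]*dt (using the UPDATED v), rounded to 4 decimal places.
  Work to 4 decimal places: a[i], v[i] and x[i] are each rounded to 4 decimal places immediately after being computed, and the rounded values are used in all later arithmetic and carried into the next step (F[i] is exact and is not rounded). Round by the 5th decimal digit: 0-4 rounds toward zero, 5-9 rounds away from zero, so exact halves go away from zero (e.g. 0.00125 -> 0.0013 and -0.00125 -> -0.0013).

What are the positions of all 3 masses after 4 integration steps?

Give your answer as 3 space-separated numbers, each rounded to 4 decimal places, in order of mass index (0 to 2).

Step 0: x=[5.0000 11.0000 19.0000] v=[0.0000 0.0000 0.0000]
Step 1: x=[5.0000 12.0000 18.0000] v=[0.0000 2.0000 -2.0000]
Step 2: x=[5.5000 12.5000 17.0000] v=[1.0000 1.0000 -2.0000]
Step 3: x=[6.5000 11.7500 16.7500] v=[2.0000 -1.5000 -0.5000]
Step 4: x=[7.1250 10.8750 17.0000] v=[1.2500 -1.7500 0.5000]

Answer: 7.1250 10.8750 17.0000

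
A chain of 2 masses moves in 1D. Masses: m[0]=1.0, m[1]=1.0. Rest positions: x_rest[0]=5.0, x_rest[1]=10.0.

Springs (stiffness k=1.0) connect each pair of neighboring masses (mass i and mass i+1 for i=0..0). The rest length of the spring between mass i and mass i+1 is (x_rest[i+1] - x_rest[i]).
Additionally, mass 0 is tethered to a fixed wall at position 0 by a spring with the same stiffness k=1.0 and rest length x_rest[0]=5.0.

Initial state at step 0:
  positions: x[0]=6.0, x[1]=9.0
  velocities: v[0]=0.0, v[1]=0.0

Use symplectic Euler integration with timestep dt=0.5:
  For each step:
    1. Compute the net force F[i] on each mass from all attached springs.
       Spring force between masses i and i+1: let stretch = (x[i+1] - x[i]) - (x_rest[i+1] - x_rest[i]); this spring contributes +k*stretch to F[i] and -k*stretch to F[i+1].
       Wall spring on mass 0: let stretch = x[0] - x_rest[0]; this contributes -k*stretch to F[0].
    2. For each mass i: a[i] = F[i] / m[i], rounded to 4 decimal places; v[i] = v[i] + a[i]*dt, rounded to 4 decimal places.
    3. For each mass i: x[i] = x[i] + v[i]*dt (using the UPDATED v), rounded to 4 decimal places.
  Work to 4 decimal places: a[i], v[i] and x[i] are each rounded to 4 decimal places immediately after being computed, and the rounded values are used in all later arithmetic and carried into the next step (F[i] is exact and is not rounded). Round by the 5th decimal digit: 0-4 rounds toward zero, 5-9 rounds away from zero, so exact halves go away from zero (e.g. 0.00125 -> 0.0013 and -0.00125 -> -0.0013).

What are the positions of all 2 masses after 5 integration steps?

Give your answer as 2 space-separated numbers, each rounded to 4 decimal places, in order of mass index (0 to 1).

Answer: 4.8556 10.1417

Derivation:
Step 0: x=[6.0000 9.0000] v=[0.0000 0.0000]
Step 1: x=[5.2500 9.5000] v=[-1.5000 1.0000]
Step 2: x=[4.2500 10.1875] v=[-2.0000 1.3750]
Step 3: x=[3.6719 10.6407] v=[-1.1563 0.9063]
Step 4: x=[3.9180 10.6017] v=[0.4922 -0.0781]
Step 5: x=[4.8556 10.1417] v=[1.8751 -0.9200]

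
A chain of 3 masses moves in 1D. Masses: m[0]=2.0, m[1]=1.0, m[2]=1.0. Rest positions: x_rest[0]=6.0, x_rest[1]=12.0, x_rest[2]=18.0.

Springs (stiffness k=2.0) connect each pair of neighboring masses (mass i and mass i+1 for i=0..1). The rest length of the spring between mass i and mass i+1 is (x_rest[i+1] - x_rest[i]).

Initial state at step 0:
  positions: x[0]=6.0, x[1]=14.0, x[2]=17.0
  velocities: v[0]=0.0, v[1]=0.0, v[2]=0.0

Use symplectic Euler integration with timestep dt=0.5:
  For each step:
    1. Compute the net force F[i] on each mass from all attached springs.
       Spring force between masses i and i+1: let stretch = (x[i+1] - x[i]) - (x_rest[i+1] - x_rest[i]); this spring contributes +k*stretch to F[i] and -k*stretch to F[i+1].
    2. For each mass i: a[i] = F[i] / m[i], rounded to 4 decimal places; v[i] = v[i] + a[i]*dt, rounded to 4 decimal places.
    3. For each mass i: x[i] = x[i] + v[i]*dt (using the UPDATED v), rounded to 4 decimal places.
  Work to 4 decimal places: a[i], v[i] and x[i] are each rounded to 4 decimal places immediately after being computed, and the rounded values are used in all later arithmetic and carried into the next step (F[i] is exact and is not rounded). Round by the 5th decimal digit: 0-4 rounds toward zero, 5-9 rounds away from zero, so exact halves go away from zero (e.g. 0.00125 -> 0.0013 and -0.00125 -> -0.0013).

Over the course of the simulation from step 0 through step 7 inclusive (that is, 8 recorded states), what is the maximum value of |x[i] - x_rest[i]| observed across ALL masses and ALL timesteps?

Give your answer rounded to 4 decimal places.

Answer: 2.1563

Derivation:
Step 0: x=[6.0000 14.0000 17.0000] v=[0.0000 0.0000 0.0000]
Step 1: x=[6.5000 11.5000 18.5000] v=[1.0000 -5.0000 3.0000]
Step 2: x=[6.7500 10.0000 19.5000] v=[0.5000 -3.0000 2.0000]
Step 3: x=[6.3125 11.6250 18.7500] v=[-0.8750 3.2500 -1.5000]
Step 4: x=[5.7031 14.1563 17.4375] v=[-1.2188 5.0625 -2.6250]
Step 5: x=[5.7070 14.1016 17.4844] v=[0.0078 -0.1095 0.0938]
Step 6: x=[6.3096 11.5410 18.8399] v=[1.2051 -5.1213 2.7110]
Step 7: x=[6.7200 10.0141 19.5460] v=[0.8208 -3.0538 1.4121]
Max displacement = 2.1563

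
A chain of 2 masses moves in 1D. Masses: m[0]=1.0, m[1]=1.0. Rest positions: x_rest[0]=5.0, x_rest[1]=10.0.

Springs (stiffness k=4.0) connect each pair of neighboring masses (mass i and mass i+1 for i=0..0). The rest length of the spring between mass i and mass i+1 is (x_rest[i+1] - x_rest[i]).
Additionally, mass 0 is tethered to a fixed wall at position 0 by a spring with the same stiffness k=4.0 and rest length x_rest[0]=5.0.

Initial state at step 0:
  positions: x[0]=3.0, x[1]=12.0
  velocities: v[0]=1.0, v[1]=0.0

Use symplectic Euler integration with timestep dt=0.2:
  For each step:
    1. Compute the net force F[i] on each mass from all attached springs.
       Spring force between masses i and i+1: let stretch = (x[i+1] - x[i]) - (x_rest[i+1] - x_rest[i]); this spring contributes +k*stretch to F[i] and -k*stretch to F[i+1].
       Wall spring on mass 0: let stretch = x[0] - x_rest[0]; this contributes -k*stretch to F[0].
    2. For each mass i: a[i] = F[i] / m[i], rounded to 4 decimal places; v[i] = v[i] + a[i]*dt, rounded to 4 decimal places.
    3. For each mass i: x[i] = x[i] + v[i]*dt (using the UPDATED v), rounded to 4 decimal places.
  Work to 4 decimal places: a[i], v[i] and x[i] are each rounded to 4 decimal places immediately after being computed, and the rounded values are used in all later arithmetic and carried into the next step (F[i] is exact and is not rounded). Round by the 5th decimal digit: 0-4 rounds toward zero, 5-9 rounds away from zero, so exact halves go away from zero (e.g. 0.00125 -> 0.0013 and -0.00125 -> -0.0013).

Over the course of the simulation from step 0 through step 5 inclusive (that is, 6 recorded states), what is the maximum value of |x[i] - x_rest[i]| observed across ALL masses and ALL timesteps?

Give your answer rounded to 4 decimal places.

Step 0: x=[3.0000 12.0000] v=[1.0000 0.0000]
Step 1: x=[4.1600 11.3600] v=[5.8000 -3.2000]
Step 2: x=[5.8064 10.3680] v=[8.2320 -4.9600]
Step 3: x=[7.2536 9.4461] v=[7.2362 -4.6093]
Step 4: x=[7.8911 8.9734] v=[3.1873 -2.3633]
Step 5: x=[7.4392 9.1276] v=[-2.2597 0.7709]
Max displacement = 2.8911

Answer: 2.8911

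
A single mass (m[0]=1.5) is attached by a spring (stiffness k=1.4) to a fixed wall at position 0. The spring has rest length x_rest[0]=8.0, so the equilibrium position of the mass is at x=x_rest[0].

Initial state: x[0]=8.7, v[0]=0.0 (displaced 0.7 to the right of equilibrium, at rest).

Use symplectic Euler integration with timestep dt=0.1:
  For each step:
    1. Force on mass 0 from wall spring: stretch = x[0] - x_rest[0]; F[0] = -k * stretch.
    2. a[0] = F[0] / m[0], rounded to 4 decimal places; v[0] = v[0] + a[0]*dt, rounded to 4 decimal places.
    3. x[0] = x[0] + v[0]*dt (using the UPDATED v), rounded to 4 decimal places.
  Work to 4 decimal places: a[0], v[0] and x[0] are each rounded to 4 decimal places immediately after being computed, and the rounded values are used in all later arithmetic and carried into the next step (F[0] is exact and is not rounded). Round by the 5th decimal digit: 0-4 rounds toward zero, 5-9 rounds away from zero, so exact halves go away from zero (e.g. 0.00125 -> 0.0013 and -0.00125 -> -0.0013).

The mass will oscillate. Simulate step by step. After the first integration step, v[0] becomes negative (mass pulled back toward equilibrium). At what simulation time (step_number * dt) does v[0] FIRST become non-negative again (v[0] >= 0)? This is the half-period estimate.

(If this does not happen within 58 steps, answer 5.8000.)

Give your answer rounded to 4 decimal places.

Step 0: x=[8.7000] v=[0.0000]
Step 1: x=[8.6935] v=[-0.0653]
Step 2: x=[8.6805] v=[-0.1300]
Step 3: x=[8.6612] v=[-0.1935]
Step 4: x=[8.6357] v=[-0.2552]
Step 5: x=[8.6043] v=[-0.3145]
Step 6: x=[8.5672] v=[-0.3709]
Step 7: x=[8.5248] v=[-0.4238]
Step 8: x=[8.4775] v=[-0.4728]
Step 9: x=[8.4258] v=[-0.5174]
Step 10: x=[8.3701] v=[-0.5571]
Step 11: x=[8.3109] v=[-0.5916]
Step 12: x=[8.2488] v=[-0.6206]
Step 13: x=[8.1844] v=[-0.6438]
Step 14: x=[8.1183] v=[-0.6610]
Step 15: x=[8.0511] v=[-0.6720]
Step 16: x=[7.9834] v=[-0.6768]
Step 17: x=[7.9159] v=[-0.6753]
Step 18: x=[7.8492] v=[-0.6675]
Step 19: x=[7.7839] v=[-0.6534]
Step 20: x=[7.7206] v=[-0.6332]
Step 21: x=[7.6599] v=[-0.6071]
Step 22: x=[7.6024] v=[-0.5754]
Step 23: x=[7.5486] v=[-0.5383]
Step 24: x=[7.4990] v=[-0.4962]
Step 25: x=[7.4541] v=[-0.4494]
Step 26: x=[7.4143] v=[-0.3985]
Step 27: x=[7.3799] v=[-0.3438]
Step 28: x=[7.3513] v=[-0.2859]
Step 29: x=[7.3288] v=[-0.2254]
Step 30: x=[7.3125] v=[-0.1628]
Step 31: x=[7.3026] v=[-0.0986]
Step 32: x=[7.2993] v=[-0.0335]
Step 33: x=[7.3025] v=[0.0319]
First v>=0 after going negative at step 33, time=3.3000

Answer: 3.3000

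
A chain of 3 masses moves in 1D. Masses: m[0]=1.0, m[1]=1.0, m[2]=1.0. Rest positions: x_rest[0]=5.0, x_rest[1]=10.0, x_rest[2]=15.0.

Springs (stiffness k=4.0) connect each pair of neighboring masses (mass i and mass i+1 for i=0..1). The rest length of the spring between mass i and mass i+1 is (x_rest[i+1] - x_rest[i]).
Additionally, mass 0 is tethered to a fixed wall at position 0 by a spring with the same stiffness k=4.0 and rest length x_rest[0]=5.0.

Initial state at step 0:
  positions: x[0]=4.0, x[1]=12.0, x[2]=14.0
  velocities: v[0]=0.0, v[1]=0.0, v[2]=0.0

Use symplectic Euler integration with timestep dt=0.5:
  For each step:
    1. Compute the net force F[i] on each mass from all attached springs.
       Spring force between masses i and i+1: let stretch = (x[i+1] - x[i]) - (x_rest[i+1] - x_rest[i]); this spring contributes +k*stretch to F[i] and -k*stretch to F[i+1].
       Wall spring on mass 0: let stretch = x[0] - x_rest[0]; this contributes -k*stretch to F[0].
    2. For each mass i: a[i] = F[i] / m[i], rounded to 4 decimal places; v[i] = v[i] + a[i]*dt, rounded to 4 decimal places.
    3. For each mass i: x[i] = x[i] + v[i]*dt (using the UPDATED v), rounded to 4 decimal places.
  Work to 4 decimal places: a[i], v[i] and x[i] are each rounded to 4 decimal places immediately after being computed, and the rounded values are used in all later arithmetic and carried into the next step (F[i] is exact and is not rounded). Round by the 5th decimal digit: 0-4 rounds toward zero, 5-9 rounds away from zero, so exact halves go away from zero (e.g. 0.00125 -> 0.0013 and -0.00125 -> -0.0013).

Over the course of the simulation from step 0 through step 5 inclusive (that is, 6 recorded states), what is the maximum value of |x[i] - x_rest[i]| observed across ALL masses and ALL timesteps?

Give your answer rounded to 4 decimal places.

Step 0: x=[4.0000 12.0000 14.0000] v=[0.0000 0.0000 0.0000]
Step 1: x=[8.0000 6.0000 17.0000] v=[8.0000 -12.0000 6.0000]
Step 2: x=[2.0000 13.0000 14.0000] v=[-12.0000 14.0000 -6.0000]
Step 3: x=[5.0000 10.0000 15.0000] v=[6.0000 -6.0000 2.0000]
Step 4: x=[8.0000 7.0000 16.0000] v=[6.0000 -6.0000 2.0000]
Step 5: x=[2.0000 14.0000 13.0000] v=[-12.0000 14.0000 -6.0000]
Max displacement = 4.0000

Answer: 4.0000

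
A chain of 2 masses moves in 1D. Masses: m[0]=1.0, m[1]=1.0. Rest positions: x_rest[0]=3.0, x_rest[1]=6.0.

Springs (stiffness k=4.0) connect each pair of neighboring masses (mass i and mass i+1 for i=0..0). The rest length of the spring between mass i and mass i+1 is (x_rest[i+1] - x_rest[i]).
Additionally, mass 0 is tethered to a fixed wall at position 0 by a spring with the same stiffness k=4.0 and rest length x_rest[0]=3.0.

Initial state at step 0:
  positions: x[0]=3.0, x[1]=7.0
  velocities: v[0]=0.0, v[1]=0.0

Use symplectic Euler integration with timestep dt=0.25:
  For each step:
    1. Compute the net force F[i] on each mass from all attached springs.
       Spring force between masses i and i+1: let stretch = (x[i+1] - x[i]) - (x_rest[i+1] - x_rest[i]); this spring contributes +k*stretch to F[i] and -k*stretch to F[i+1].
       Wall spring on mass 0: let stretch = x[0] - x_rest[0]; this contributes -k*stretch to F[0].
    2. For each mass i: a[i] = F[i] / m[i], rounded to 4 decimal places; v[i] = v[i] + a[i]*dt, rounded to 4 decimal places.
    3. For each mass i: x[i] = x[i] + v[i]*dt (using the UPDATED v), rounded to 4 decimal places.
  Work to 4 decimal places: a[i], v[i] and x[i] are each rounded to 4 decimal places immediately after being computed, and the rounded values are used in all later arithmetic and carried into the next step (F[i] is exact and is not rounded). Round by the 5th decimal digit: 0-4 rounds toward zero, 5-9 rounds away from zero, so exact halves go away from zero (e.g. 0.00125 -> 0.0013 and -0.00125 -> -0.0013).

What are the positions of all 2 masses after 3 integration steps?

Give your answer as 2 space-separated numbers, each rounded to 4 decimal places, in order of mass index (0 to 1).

Step 0: x=[3.0000 7.0000] v=[0.0000 0.0000]
Step 1: x=[3.2500 6.7500] v=[1.0000 -1.0000]
Step 2: x=[3.5625 6.3750] v=[1.2500 -1.5000]
Step 3: x=[3.6875 6.0469] v=[0.5000 -1.3125]

Answer: 3.6875 6.0469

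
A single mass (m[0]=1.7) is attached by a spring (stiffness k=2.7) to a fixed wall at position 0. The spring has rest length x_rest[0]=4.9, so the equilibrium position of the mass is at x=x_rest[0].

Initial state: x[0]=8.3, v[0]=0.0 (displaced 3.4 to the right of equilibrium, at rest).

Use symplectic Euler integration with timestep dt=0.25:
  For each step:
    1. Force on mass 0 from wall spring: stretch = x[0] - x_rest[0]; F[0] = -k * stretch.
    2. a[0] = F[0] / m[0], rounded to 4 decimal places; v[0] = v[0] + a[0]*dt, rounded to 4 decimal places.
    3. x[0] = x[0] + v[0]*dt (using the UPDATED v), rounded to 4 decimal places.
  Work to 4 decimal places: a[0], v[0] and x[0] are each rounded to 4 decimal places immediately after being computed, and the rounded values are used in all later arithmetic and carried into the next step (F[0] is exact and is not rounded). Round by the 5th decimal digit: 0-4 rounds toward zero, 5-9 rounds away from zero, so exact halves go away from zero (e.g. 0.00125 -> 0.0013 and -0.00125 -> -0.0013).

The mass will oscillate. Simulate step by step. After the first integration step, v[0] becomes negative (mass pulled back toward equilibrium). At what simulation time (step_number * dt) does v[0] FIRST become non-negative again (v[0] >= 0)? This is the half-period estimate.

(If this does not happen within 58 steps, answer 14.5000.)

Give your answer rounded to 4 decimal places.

Answer: 2.5000

Derivation:
Step 0: x=[8.3000] v=[0.0000]
Step 1: x=[7.9625] v=[-1.3500]
Step 2: x=[7.3210] v=[-2.5660]
Step 3: x=[6.4392] v=[-3.5273]
Step 4: x=[5.4046] v=[-4.1385]
Step 5: x=[4.3199] v=[-4.3389]
Step 6: x=[3.2928] v=[-4.1086]
Step 7: x=[2.4252] v=[-3.4705]
Step 8: x=[1.8032] v=[-2.4879]
Step 9: x=[1.4886] v=[-1.2583]
Step 10: x=[1.5127] v=[0.0962]
First v>=0 after going negative at step 10, time=2.5000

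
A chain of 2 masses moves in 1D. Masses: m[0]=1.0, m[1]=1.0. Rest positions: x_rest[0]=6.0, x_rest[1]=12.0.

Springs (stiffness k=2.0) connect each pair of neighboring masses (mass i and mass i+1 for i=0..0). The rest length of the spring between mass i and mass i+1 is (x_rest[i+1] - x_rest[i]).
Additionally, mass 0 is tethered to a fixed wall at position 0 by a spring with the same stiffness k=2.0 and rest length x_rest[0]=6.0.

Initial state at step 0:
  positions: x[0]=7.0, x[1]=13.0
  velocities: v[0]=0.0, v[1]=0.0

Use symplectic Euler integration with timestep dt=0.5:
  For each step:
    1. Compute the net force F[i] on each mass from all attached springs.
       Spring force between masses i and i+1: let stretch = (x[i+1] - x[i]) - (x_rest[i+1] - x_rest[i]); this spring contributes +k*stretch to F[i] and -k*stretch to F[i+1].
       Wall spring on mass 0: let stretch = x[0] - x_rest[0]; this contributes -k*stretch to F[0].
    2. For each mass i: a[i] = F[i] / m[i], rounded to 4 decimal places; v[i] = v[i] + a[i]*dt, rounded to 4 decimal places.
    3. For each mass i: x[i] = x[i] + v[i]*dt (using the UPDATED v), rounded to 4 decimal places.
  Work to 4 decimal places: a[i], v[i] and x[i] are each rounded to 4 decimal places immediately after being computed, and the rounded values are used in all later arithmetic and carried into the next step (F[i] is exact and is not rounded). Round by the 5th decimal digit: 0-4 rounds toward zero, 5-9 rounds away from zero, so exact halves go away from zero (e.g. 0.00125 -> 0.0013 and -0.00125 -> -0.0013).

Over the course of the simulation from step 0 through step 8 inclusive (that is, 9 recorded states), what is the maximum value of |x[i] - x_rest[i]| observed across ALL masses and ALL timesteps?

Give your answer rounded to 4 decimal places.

Answer: 1.1406

Derivation:
Step 0: x=[7.0000 13.0000] v=[0.0000 0.0000]
Step 1: x=[6.5000 13.0000] v=[-1.0000 0.0000]
Step 2: x=[6.0000 12.7500] v=[-1.0000 -0.5000]
Step 3: x=[5.8750 12.1250] v=[-0.2500 -1.2500]
Step 4: x=[5.9375 11.3750] v=[0.1250 -1.5000]
Step 5: x=[5.7500 10.9063] v=[-0.3750 -0.9375]
Step 6: x=[5.2657 10.8594] v=[-0.9687 -0.0938]
Step 7: x=[4.9454 11.0157] v=[-0.6407 0.3125]
Step 8: x=[5.1875 11.1368] v=[0.4842 0.2422]
Max displacement = 1.1406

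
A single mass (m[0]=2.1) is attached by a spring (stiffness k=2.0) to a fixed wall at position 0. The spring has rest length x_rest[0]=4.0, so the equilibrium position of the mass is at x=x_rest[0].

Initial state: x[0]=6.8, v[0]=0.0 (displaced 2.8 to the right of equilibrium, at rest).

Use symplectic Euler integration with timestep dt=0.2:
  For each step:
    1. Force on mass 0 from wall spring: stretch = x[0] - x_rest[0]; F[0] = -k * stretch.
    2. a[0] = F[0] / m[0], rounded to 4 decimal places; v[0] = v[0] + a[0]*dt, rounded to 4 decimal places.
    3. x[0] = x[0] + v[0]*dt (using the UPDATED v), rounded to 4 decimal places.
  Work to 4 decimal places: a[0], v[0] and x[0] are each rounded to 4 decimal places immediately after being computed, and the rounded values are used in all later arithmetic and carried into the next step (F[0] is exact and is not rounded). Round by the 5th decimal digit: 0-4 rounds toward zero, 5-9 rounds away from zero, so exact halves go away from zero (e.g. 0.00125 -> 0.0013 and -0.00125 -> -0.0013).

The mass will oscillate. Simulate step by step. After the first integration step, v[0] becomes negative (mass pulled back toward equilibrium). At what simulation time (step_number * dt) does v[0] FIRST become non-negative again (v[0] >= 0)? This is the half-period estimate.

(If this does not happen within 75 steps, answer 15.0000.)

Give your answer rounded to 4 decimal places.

Answer: 3.4000

Derivation:
Step 0: x=[6.8000] v=[0.0000]
Step 1: x=[6.6933] v=[-0.5333]
Step 2: x=[6.4840] v=[-1.0463]
Step 3: x=[6.1801] v=[-1.5194]
Step 4: x=[5.7932] v=[-1.9347]
Step 5: x=[5.3379] v=[-2.2763]
Step 6: x=[4.8317] v=[-2.5311]
Step 7: x=[4.2938] v=[-2.6895]
Step 8: x=[3.7447] v=[-2.7455]
Step 9: x=[3.2053] v=[-2.6969]
Step 10: x=[2.6962] v=[-2.5455]
Step 11: x=[2.2368] v=[-2.2972]
Step 12: x=[1.8445] v=[-1.9614]
Step 13: x=[1.5343] v=[-1.5508]
Step 14: x=[1.3181] v=[-1.0811]
Step 15: x=[1.2040] v=[-0.5703]
Step 16: x=[1.1965] v=[-0.0377]
Step 17: x=[1.2958] v=[0.4963]
First v>=0 after going negative at step 17, time=3.4000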